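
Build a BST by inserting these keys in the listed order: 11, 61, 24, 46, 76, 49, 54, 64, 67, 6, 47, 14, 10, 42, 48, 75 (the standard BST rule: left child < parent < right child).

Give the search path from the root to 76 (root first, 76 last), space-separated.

11: root
61: right child of 11 (depth 1)
24: left child of 61 (depth 2)
46: right child of 24 (depth 3)
76: right child of 61 (depth 2)
49: right child of 46 (depth 4)
54: right child of 49 (depth 5)
64: left child of 76 (depth 3)
67: right child of 64 (depth 4)
6: left child of 11 (depth 1)
47: left child of 49 (depth 5)
14: left child of 24 (depth 3)
10: right child of 6 (depth 2)
42: left child of 46 (depth 4)
48: right child of 47 (depth 6)
75: right child of 67 (depth 5)

11 61 76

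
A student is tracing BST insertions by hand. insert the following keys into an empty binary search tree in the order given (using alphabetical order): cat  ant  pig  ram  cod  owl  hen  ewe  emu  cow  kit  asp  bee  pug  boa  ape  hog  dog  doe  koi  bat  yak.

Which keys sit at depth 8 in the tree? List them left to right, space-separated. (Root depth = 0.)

cat: root
ant: left child of cat (depth 1)
pig: right child of cat (depth 1)
ram: right child of pig (depth 2)
cod: left child of pig (depth 2)
owl: right child of cod (depth 3)
hen: left child of owl (depth 4)
ewe: left child of hen (depth 5)
emu: left child of ewe (depth 6)
cow: left child of emu (depth 7)
kit: right child of hen (depth 5)
asp: right child of ant (depth 2)
bee: right child of asp (depth 3)
pug: left child of ram (depth 3)
boa: right child of bee (depth 4)
ape: left child of asp (depth 3)
hog: left child of kit (depth 6)
dog: right child of cow (depth 8)
doe: left child of dog (depth 9)
koi: right child of kit (depth 6)
bat: left child of bee (depth 4)
yak: right child of ram (depth 3)

dog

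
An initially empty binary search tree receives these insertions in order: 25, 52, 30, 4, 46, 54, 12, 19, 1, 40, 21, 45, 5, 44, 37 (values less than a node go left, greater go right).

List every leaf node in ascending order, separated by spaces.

1 5 21 37 44 54

Insert 25: tree is empty, so 25 becomes the root.
Insert 52: 52 > 25 → go right. Place as right child of 25.
Insert 30: 30 > 25 → go right; 30 < 52 → go left. Place as left child of 52.
Insert 4: 4 < 25 → go left. Place as left child of 25.
Insert 46: 46 > 25 → go right; 46 < 52 → go left; 46 > 30 → go right. Place as right child of 30.
Insert 54: 54 > 25 → go right; 54 > 52 → go right. Place as right child of 52.
Insert 12: 12 < 25 → go left; 12 > 4 → go right. Place as right child of 4.
Insert 19: 19 < 25 → go left; 19 > 4 → go right; 19 > 12 → go right. Place as right child of 12.
Insert 1: 1 < 25 → go left; 1 < 4 → go left. Place as left child of 4.
Insert 40: 40 > 25 → go right; 40 < 52 → go left; 40 > 30 → go right; 40 < 46 → go left. Place as left child of 46.
Insert 21: 21 < 25 → go left; 21 > 4 → go right; 21 > 12 → go right; 21 > 19 → go right. Place as right child of 19.
Insert 45: 45 > 25 → go right; 45 < 52 → go left; 45 > 30 → go right; 45 < 46 → go left; 45 > 40 → go right. Place as right child of 40.
Insert 5: 5 < 25 → go left; 5 > 4 → go right; 5 < 12 → go left. Place as left child of 12.
Insert 44: 44 > 25 → go right; 44 < 52 → go left; 44 > 30 → go right; 44 < 46 → go left; 44 > 40 → go right; 44 < 45 → go left. Place as left child of 45.
Insert 37: 37 > 25 → go right; 37 < 52 → go left; 37 > 30 → go right; 37 < 46 → go left; 37 < 40 → go left. Place as left child of 40.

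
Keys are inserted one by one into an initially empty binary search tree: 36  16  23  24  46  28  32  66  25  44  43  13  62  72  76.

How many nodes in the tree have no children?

6

Insert 36: tree is empty, so 36 becomes the root.
Insert 16: 16 < 36 → go left. Place as left child of 36.
Insert 23: 23 < 36 → go left; 23 > 16 → go right. Place as right child of 16.
Insert 24: 24 < 36 → go left; 24 > 16 → go right; 24 > 23 → go right. Place as right child of 23.
Insert 46: 46 > 36 → go right. Place as right child of 36.
Insert 28: 28 < 36 → go left; 28 > 16 → go right; 28 > 23 → go right; 28 > 24 → go right. Place as right child of 24.
Insert 32: 32 < 36 → go left; 32 > 16 → go right; 32 > 23 → go right; 32 > 24 → go right; 32 > 28 → go right. Place as right child of 28.
Insert 66: 66 > 36 → go right; 66 > 46 → go right. Place as right child of 46.
Insert 25: 25 < 36 → go left; 25 > 16 → go right; 25 > 23 → go right; 25 > 24 → go right; 25 < 28 → go left. Place as left child of 28.
Insert 44: 44 > 36 → go right; 44 < 46 → go left. Place as left child of 46.
Insert 43: 43 > 36 → go right; 43 < 46 → go left; 43 < 44 → go left. Place as left child of 44.
Insert 13: 13 < 36 → go left; 13 < 16 → go left. Place as left child of 16.
Insert 62: 62 > 36 → go right; 62 > 46 → go right; 62 < 66 → go left. Place as left child of 66.
Insert 72: 72 > 36 → go right; 72 > 46 → go right; 72 > 66 → go right. Place as right child of 66.
Insert 76: 76 > 36 → go right; 76 > 46 → go right; 76 > 66 → go right; 76 > 72 → go right. Place as right child of 72.

Leaves: 13, 25, 32, 43, 62, 76 — 6 in total.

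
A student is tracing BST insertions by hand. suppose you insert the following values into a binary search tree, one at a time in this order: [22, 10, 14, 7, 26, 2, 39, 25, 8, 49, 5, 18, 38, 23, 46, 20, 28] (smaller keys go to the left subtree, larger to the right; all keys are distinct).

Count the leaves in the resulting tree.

6

Insert 22: tree is empty, so 22 becomes the root.
Insert 10: 10 < 22 → go left. Place as left child of 22.
Insert 14: 14 < 22 → go left; 14 > 10 → go right. Place as right child of 10.
Insert 7: 7 < 22 → go left; 7 < 10 → go left. Place as left child of 10.
Insert 26: 26 > 22 → go right. Place as right child of 22.
Insert 2: 2 < 22 → go left; 2 < 10 → go left; 2 < 7 → go left. Place as left child of 7.
Insert 39: 39 > 22 → go right; 39 > 26 → go right. Place as right child of 26.
Insert 25: 25 > 22 → go right; 25 < 26 → go left. Place as left child of 26.
Insert 8: 8 < 22 → go left; 8 < 10 → go left; 8 > 7 → go right. Place as right child of 7.
Insert 49: 49 > 22 → go right; 49 > 26 → go right; 49 > 39 → go right. Place as right child of 39.
Insert 5: 5 < 22 → go left; 5 < 10 → go left; 5 < 7 → go left; 5 > 2 → go right. Place as right child of 2.
Insert 18: 18 < 22 → go left; 18 > 10 → go right; 18 > 14 → go right. Place as right child of 14.
Insert 38: 38 > 22 → go right; 38 > 26 → go right; 38 < 39 → go left. Place as left child of 39.
Insert 23: 23 > 22 → go right; 23 < 26 → go left; 23 < 25 → go left. Place as left child of 25.
Insert 46: 46 > 22 → go right; 46 > 26 → go right; 46 > 39 → go right; 46 < 49 → go left. Place as left child of 49.
Insert 20: 20 < 22 → go left; 20 > 10 → go right; 20 > 14 → go right; 20 > 18 → go right. Place as right child of 18.
Insert 28: 28 > 22 → go right; 28 > 26 → go right; 28 < 39 → go left; 28 < 38 → go left. Place as left child of 38.

Leaves: 5, 8, 20, 23, 28, 46 — 6 in total.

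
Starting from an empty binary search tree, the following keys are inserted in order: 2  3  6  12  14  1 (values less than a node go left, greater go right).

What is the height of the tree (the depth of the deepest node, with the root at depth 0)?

Resulting structure (node: left, right):
  2: L=1, R=3
  3: L=–, R=6
  6: L=–, R=12
  12: L=–, R=14
  14: L=–, R=–
  1: L=–, R=–

The deepest node is 14 at depth 4.

4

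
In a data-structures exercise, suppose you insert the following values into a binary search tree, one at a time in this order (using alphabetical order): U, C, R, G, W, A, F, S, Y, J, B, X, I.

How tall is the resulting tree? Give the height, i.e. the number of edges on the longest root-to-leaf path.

5

U: root
C: left child of U (depth 1)
R: right child of C (depth 2)
G: left child of R (depth 3)
W: right child of U (depth 1)
A: left child of C (depth 2)
F: left child of G (depth 4)
S: right child of R (depth 3)
Y: right child of W (depth 2)
J: right child of G (depth 4)
B: right child of A (depth 3)
X: left child of Y (depth 3)
I: left child of J (depth 5)

The deepest node is I at depth 5.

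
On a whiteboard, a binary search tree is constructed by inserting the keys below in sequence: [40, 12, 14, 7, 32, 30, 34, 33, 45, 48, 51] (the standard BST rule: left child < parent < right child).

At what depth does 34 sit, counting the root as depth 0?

4

40: root
12: left child of 40 (depth 1)
14: right child of 12 (depth 2)
7: left child of 12 (depth 2)
32: right child of 14 (depth 3)
30: left child of 32 (depth 4)
34: right child of 32 (depth 4)
33: left child of 34 (depth 5)
45: right child of 40 (depth 1)
48: right child of 45 (depth 2)
51: right child of 48 (depth 3)

Path to 34: 40 → 12 → 14 → 32 → 34, which is 4 edges.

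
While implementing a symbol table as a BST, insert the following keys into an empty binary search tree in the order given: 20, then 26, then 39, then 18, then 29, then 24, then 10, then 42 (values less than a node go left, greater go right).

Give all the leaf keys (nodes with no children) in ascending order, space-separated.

Resulting structure (node: left, right):
  20: L=18, R=26
  26: L=24, R=39
  39: L=29, R=42
  18: L=10, R=–
  29: L=–, R=–
  24: L=–, R=–
  10: L=–, R=–
  42: L=–, R=–

10 24 29 42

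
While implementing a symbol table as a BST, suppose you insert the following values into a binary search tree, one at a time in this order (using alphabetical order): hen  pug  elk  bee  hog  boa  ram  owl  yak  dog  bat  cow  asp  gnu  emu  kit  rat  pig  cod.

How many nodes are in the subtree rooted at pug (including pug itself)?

8

Insert hen: tree is empty, so hen becomes the root.
Insert pug: pug > hen → go right. Place as right child of hen.
Insert elk: elk < hen → go left. Place as left child of hen.
Insert bee: bee < hen → go left; bee < elk → go left. Place as left child of elk.
Insert hog: hog > hen → go right; hog < pug → go left. Place as left child of pug.
Insert boa: boa < hen → go left; boa < elk → go left; boa > bee → go right. Place as right child of bee.
Insert ram: ram > hen → go right; ram > pug → go right. Place as right child of pug.
Insert owl: owl > hen → go right; owl < pug → go left; owl > hog → go right. Place as right child of hog.
Insert yak: yak > hen → go right; yak > pug → go right; yak > ram → go right. Place as right child of ram.
Insert dog: dog < hen → go left; dog < elk → go left; dog > bee → go right; dog > boa → go right. Place as right child of boa.
Insert bat: bat < hen → go left; bat < elk → go left; bat < bee → go left. Place as left child of bee.
Insert cow: cow < hen → go left; cow < elk → go left; cow > bee → go right; cow > boa → go right; cow < dog → go left. Place as left child of dog.
Insert asp: asp < hen → go left; asp < elk → go left; asp < bee → go left; asp < bat → go left. Place as left child of bat.
Insert gnu: gnu < hen → go left; gnu > elk → go right. Place as right child of elk.
Insert emu: emu < hen → go left; emu > elk → go right; emu < gnu → go left. Place as left child of gnu.
Insert kit: kit > hen → go right; kit < pug → go left; kit > hog → go right; kit < owl → go left. Place as left child of owl.
Insert rat: rat > hen → go right; rat > pug → go right; rat > ram → go right; rat < yak → go left. Place as left child of yak.
Insert pig: pig > hen → go right; pig < pug → go left; pig > hog → go right; pig > owl → go right. Place as right child of owl.
Insert cod: cod < hen → go left; cod < elk → go left; cod > bee → go right; cod > boa → go right; cod < dog → go left; cod < cow → go left. Place as left child of cow.

Subtree rooted at pug contains: pug, hog, owl, kit, pig, ram, yak, rat — 8 nodes.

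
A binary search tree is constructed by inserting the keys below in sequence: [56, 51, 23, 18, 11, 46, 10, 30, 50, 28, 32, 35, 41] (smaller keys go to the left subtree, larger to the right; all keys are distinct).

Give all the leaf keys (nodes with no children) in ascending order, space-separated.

10 28 41 50

Insert 56: tree is empty, so 56 becomes the root.
Insert 51: 51 < 56 → go left. Place as left child of 56.
Insert 23: 23 < 56 → go left; 23 < 51 → go left. Place as left child of 51.
Insert 18: 18 < 56 → go left; 18 < 51 → go left; 18 < 23 → go left. Place as left child of 23.
Insert 11: 11 < 56 → go left; 11 < 51 → go left; 11 < 23 → go left; 11 < 18 → go left. Place as left child of 18.
Insert 46: 46 < 56 → go left; 46 < 51 → go left; 46 > 23 → go right. Place as right child of 23.
Insert 10: 10 < 56 → go left; 10 < 51 → go left; 10 < 23 → go left; 10 < 18 → go left; 10 < 11 → go left. Place as left child of 11.
Insert 30: 30 < 56 → go left; 30 < 51 → go left; 30 > 23 → go right; 30 < 46 → go left. Place as left child of 46.
Insert 50: 50 < 56 → go left; 50 < 51 → go left; 50 > 23 → go right; 50 > 46 → go right. Place as right child of 46.
Insert 28: 28 < 56 → go left; 28 < 51 → go left; 28 > 23 → go right; 28 < 46 → go left; 28 < 30 → go left. Place as left child of 30.
Insert 32: 32 < 56 → go left; 32 < 51 → go left; 32 > 23 → go right; 32 < 46 → go left; 32 > 30 → go right. Place as right child of 30.
Insert 35: 35 < 56 → go left; 35 < 51 → go left; 35 > 23 → go right; 35 < 46 → go left; 35 > 30 → go right; 35 > 32 → go right. Place as right child of 32.
Insert 41: 41 < 56 → go left; 41 < 51 → go left; 41 > 23 → go right; 41 < 46 → go left; 41 > 30 → go right; 41 > 32 → go right; 41 > 35 → go right. Place as right child of 35.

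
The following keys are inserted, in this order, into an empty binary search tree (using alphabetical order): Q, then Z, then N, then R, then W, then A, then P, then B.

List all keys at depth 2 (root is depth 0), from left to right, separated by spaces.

A P R

Insert Q: tree is empty, so Q becomes the root.
Insert Z: Z > Q → go right. Place as right child of Q.
Insert N: N < Q → go left. Place as left child of Q.
Insert R: R > Q → go right; R < Z → go left. Place as left child of Z.
Insert W: W > Q → go right; W < Z → go left; W > R → go right. Place as right child of R.
Insert A: A < Q → go left; A < N → go left. Place as left child of N.
Insert P: P < Q → go left; P > N → go right. Place as right child of N.
Insert B: B < Q → go left; B < N → go left; B > A → go right. Place as right child of A.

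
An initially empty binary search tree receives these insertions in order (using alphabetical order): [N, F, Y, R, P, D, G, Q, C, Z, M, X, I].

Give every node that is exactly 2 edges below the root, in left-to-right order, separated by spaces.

D G R Z

N: root
F: left child of N (depth 1)
Y: right child of N (depth 1)
R: left child of Y (depth 2)
P: left child of R (depth 3)
D: left child of F (depth 2)
G: right child of F (depth 2)
Q: right child of P (depth 4)
C: left child of D (depth 3)
Z: right child of Y (depth 2)
M: right child of G (depth 3)
X: right child of R (depth 3)
I: left child of M (depth 4)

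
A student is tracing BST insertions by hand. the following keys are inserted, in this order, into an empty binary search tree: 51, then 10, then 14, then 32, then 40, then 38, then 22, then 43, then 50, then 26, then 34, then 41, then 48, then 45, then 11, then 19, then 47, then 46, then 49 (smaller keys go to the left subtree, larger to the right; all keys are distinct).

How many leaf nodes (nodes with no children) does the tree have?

7

Insert 51: tree is empty, so 51 becomes the root.
Insert 10: 10 < 51 → go left. Place as left child of 51.
Insert 14: 14 < 51 → go left; 14 > 10 → go right. Place as right child of 10.
Insert 32: 32 < 51 → go left; 32 > 10 → go right; 32 > 14 → go right. Place as right child of 14.
Insert 40: 40 < 51 → go left; 40 > 10 → go right; 40 > 14 → go right; 40 > 32 → go right. Place as right child of 32.
Insert 38: 38 < 51 → go left; 38 > 10 → go right; 38 > 14 → go right; 38 > 32 → go right; 38 < 40 → go left. Place as left child of 40.
Insert 22: 22 < 51 → go left; 22 > 10 → go right; 22 > 14 → go right; 22 < 32 → go left. Place as left child of 32.
Insert 43: 43 < 51 → go left; 43 > 10 → go right; 43 > 14 → go right; 43 > 32 → go right; 43 > 40 → go right. Place as right child of 40.
Insert 50: 50 < 51 → go left; 50 > 10 → go right; 50 > 14 → go right; 50 > 32 → go right; 50 > 40 → go right; 50 > 43 → go right. Place as right child of 43.
Insert 26: 26 < 51 → go left; 26 > 10 → go right; 26 > 14 → go right; 26 < 32 → go left; 26 > 22 → go right. Place as right child of 22.
Insert 34: 34 < 51 → go left; 34 > 10 → go right; 34 > 14 → go right; 34 > 32 → go right; 34 < 40 → go left; 34 < 38 → go left. Place as left child of 38.
Insert 41: 41 < 51 → go left; 41 > 10 → go right; 41 > 14 → go right; 41 > 32 → go right; 41 > 40 → go right; 41 < 43 → go left. Place as left child of 43.
Insert 48: 48 < 51 → go left; 48 > 10 → go right; 48 > 14 → go right; 48 > 32 → go right; 48 > 40 → go right; 48 > 43 → go right; 48 < 50 → go left. Place as left child of 50.
Insert 45: 45 < 51 → go left; 45 > 10 → go right; 45 > 14 → go right; 45 > 32 → go right; 45 > 40 → go right; 45 > 43 → go right; 45 < 50 → go left; 45 < 48 → go left. Place as left child of 48.
Insert 11: 11 < 51 → go left; 11 > 10 → go right; 11 < 14 → go left. Place as left child of 14.
Insert 19: 19 < 51 → go left; 19 > 10 → go right; 19 > 14 → go right; 19 < 32 → go left; 19 < 22 → go left. Place as left child of 22.
Insert 47: 47 < 51 → go left; 47 > 10 → go right; 47 > 14 → go right; 47 > 32 → go right; 47 > 40 → go right; 47 > 43 → go right; 47 < 50 → go left; 47 < 48 → go left; 47 > 45 → go right. Place as right child of 45.
Insert 46: 46 < 51 → go left; 46 > 10 → go right; 46 > 14 → go right; 46 > 32 → go right; 46 > 40 → go right; 46 > 43 → go right; 46 < 50 → go left; 46 < 48 → go left; 46 > 45 → go right; 46 < 47 → go left. Place as left child of 47.
Insert 49: 49 < 51 → go left; 49 > 10 → go right; 49 > 14 → go right; 49 > 32 → go right; 49 > 40 → go right; 49 > 43 → go right; 49 < 50 → go left; 49 > 48 → go right. Place as right child of 48.

Leaves: 11, 19, 26, 34, 41, 46, 49 — 7 in total.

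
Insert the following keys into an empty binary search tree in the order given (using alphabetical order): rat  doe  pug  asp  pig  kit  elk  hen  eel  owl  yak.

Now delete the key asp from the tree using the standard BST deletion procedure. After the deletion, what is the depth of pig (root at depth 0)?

Insert rat: tree is empty, so rat becomes the root.
Insert doe: doe < rat → go left. Place as left child of rat.
Insert pug: pug < rat → go left; pug > doe → go right. Place as right child of doe.
Insert asp: asp < rat → go left; asp < doe → go left. Place as left child of doe.
Insert pig: pig < rat → go left; pig > doe → go right; pig < pug → go left. Place as left child of pug.
Insert kit: kit < rat → go left; kit > doe → go right; kit < pug → go left; kit < pig → go left. Place as left child of pig.
Insert elk: elk < rat → go left; elk > doe → go right; elk < pug → go left; elk < pig → go left; elk < kit → go left. Place as left child of kit.
Insert hen: hen < rat → go left; hen > doe → go right; hen < pug → go left; hen < pig → go left; hen < kit → go left; hen > elk → go right. Place as right child of elk.
Insert eel: eel < rat → go left; eel > doe → go right; eel < pug → go left; eel < pig → go left; eel < kit → go left; eel < elk → go left. Place as left child of elk.
Insert owl: owl < rat → go left; owl > doe → go right; owl < pug → go left; owl < pig → go left; owl > kit → go right. Place as right child of kit.
Insert yak: yak > rat → go right. Place as right child of rat.

Delete asp (at most one child — splice it out).
After deletion, path to pig: rat → doe → pug → pig.

3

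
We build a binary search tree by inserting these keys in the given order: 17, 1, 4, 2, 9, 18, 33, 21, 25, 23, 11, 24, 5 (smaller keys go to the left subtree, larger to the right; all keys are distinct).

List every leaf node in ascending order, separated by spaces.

2 5 11 24

Resulting structure (node: left, right):
  17: L=1, R=18
  1: L=–, R=4
  4: L=2, R=9
  2: L=–, R=–
  9: L=5, R=11
  18: L=–, R=33
  33: L=21, R=–
  21: L=–, R=25
  25: L=23, R=–
  23: L=–, R=24
  11: L=–, R=–
  24: L=–, R=–
  5: L=–, R=–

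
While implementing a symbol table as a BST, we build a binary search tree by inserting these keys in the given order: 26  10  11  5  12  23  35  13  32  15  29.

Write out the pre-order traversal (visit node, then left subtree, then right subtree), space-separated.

26: root
10: left child of 26 (depth 1)
11: right child of 10 (depth 2)
5: left child of 10 (depth 2)
12: right child of 11 (depth 3)
23: right child of 12 (depth 4)
35: right child of 26 (depth 1)
13: left child of 23 (depth 5)
32: left child of 35 (depth 2)
15: right child of 13 (depth 6)
29: left child of 32 (depth 3)

26 10 5 11 12 23 13 15 35 32 29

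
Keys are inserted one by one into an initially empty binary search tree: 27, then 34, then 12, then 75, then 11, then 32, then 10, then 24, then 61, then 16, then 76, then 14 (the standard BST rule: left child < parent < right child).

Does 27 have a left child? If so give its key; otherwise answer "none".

27: root
34: right child of 27 (depth 1)
12: left child of 27 (depth 1)
75: right child of 34 (depth 2)
11: left child of 12 (depth 2)
32: left child of 34 (depth 2)
10: left child of 11 (depth 3)
24: right child of 12 (depth 2)
61: left child of 75 (depth 3)
16: left child of 24 (depth 3)
76: right child of 75 (depth 3)
14: left child of 16 (depth 4)

12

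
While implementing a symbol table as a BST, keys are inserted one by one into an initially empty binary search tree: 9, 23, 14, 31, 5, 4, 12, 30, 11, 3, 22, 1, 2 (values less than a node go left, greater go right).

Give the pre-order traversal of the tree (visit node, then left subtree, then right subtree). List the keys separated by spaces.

9: root
23: right child of 9 (depth 1)
14: left child of 23 (depth 2)
31: right child of 23 (depth 2)
5: left child of 9 (depth 1)
4: left child of 5 (depth 2)
12: left child of 14 (depth 3)
30: left child of 31 (depth 3)
11: left child of 12 (depth 4)
3: left child of 4 (depth 3)
22: right child of 14 (depth 3)
1: left child of 3 (depth 4)
2: right child of 1 (depth 5)

9 5 4 3 1 2 23 14 12 11 22 31 30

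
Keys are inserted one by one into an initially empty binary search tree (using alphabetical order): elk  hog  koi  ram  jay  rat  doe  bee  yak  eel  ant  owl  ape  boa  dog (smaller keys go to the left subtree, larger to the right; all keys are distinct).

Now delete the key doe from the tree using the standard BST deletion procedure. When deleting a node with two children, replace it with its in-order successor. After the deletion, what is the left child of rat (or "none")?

none

elk: root
hog: right child of elk (depth 1)
koi: right child of hog (depth 2)
ram: right child of koi (depth 3)
jay: left child of koi (depth 3)
rat: right child of ram (depth 4)
doe: left child of elk (depth 1)
bee: left child of doe (depth 2)
yak: right child of rat (depth 5)
eel: right child of doe (depth 2)
ant: left child of bee (depth 3)
owl: left child of ram (depth 4)
ape: right child of ant (depth 4)
boa: right child of bee (depth 3)
dog: left child of eel (depth 3)

Delete doe (two children — replace with in-order successor).
After deletion, rat's left child: none.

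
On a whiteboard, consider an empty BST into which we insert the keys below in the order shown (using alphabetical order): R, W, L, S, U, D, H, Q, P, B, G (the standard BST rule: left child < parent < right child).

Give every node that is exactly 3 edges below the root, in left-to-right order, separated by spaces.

B H P U

Insert R: tree is empty, so R becomes the root.
Insert W: W > R → go right. Place as right child of R.
Insert L: L < R → go left. Place as left child of R.
Insert S: S > R → go right; S < W → go left. Place as left child of W.
Insert U: U > R → go right; U < W → go left; U > S → go right. Place as right child of S.
Insert D: D < R → go left; D < L → go left. Place as left child of L.
Insert H: H < R → go left; H < L → go left; H > D → go right. Place as right child of D.
Insert Q: Q < R → go left; Q > L → go right. Place as right child of L.
Insert P: P < R → go left; P > L → go right; P < Q → go left. Place as left child of Q.
Insert B: B < R → go left; B < L → go left; B < D → go left. Place as left child of D.
Insert G: G < R → go left; G < L → go left; G > D → go right; G < H → go left. Place as left child of H.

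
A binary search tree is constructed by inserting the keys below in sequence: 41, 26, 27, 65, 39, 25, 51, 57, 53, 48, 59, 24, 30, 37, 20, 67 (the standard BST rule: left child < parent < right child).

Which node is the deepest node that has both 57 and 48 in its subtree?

51

Insert 41: tree is empty, so 41 becomes the root.
Insert 26: 26 < 41 → go left. Place as left child of 41.
Insert 27: 27 < 41 → go left; 27 > 26 → go right. Place as right child of 26.
Insert 65: 65 > 41 → go right. Place as right child of 41.
Insert 39: 39 < 41 → go left; 39 > 26 → go right; 39 > 27 → go right. Place as right child of 27.
Insert 25: 25 < 41 → go left; 25 < 26 → go left. Place as left child of 26.
Insert 51: 51 > 41 → go right; 51 < 65 → go left. Place as left child of 65.
Insert 57: 57 > 41 → go right; 57 < 65 → go left; 57 > 51 → go right. Place as right child of 51.
Insert 53: 53 > 41 → go right; 53 < 65 → go left; 53 > 51 → go right; 53 < 57 → go left. Place as left child of 57.
Insert 48: 48 > 41 → go right; 48 < 65 → go left; 48 < 51 → go left. Place as left child of 51.
Insert 59: 59 > 41 → go right; 59 < 65 → go left; 59 > 51 → go right; 59 > 57 → go right. Place as right child of 57.
Insert 24: 24 < 41 → go left; 24 < 26 → go left; 24 < 25 → go left. Place as left child of 25.
Insert 30: 30 < 41 → go left; 30 > 26 → go right; 30 > 27 → go right; 30 < 39 → go left. Place as left child of 39.
Insert 37: 37 < 41 → go left; 37 > 26 → go right; 37 > 27 → go right; 37 < 39 → go left; 37 > 30 → go right. Place as right child of 30.
Insert 20: 20 < 41 → go left; 20 < 26 → go left; 20 < 25 → go left; 20 < 24 → go left. Place as left child of 24.
Insert 67: 67 > 41 → go right; 67 > 65 → go right. Place as right child of 65.

Path to 57: 41 → 65 → 51 → 57
Path to 48: 41 → 65 → 51 → 48
The paths share a prefix ending at 51, then split left and right.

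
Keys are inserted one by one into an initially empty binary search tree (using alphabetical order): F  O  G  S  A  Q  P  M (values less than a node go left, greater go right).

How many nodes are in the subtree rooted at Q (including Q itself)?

2

Insert F: tree is empty, so F becomes the root.
Insert O: O > F → go right. Place as right child of F.
Insert G: G > F → go right; G < O → go left. Place as left child of O.
Insert S: S > F → go right; S > O → go right. Place as right child of O.
Insert A: A < F → go left. Place as left child of F.
Insert Q: Q > F → go right; Q > O → go right; Q < S → go left. Place as left child of S.
Insert P: P > F → go right; P > O → go right; P < S → go left; P < Q → go left. Place as left child of Q.
Insert M: M > F → go right; M < O → go left; M > G → go right. Place as right child of G.

Subtree rooted at Q contains: Q, P — 2 nodes.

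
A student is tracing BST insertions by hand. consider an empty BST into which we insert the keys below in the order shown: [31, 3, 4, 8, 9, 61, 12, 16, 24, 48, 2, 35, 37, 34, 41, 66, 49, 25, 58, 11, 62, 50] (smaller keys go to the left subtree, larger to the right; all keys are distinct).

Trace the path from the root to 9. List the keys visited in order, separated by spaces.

Insert 31: tree is empty, so 31 becomes the root.
Insert 3: 3 < 31 → go left. Place as left child of 31.
Insert 4: 4 < 31 → go left; 4 > 3 → go right. Place as right child of 3.
Insert 8: 8 < 31 → go left; 8 > 3 → go right; 8 > 4 → go right. Place as right child of 4.
Insert 9: 9 < 31 → go left; 9 > 3 → go right; 9 > 4 → go right; 9 > 8 → go right. Place as right child of 8.
Insert 61: 61 > 31 → go right. Place as right child of 31.
Insert 12: 12 < 31 → go left; 12 > 3 → go right; 12 > 4 → go right; 12 > 8 → go right; 12 > 9 → go right. Place as right child of 9.
Insert 16: 16 < 31 → go left; 16 > 3 → go right; 16 > 4 → go right; 16 > 8 → go right; 16 > 9 → go right; 16 > 12 → go right. Place as right child of 12.
Insert 24: 24 < 31 → go left; 24 > 3 → go right; 24 > 4 → go right; 24 > 8 → go right; 24 > 9 → go right; 24 > 12 → go right; 24 > 16 → go right. Place as right child of 16.
Insert 48: 48 > 31 → go right; 48 < 61 → go left. Place as left child of 61.
Insert 2: 2 < 31 → go left; 2 < 3 → go left. Place as left child of 3.
Insert 35: 35 > 31 → go right; 35 < 61 → go left; 35 < 48 → go left. Place as left child of 48.
Insert 37: 37 > 31 → go right; 37 < 61 → go left; 37 < 48 → go left; 37 > 35 → go right. Place as right child of 35.
Insert 34: 34 > 31 → go right; 34 < 61 → go left; 34 < 48 → go left; 34 < 35 → go left. Place as left child of 35.
Insert 41: 41 > 31 → go right; 41 < 61 → go left; 41 < 48 → go left; 41 > 35 → go right; 41 > 37 → go right. Place as right child of 37.
Insert 66: 66 > 31 → go right; 66 > 61 → go right. Place as right child of 61.
Insert 49: 49 > 31 → go right; 49 < 61 → go left; 49 > 48 → go right. Place as right child of 48.
Insert 25: 25 < 31 → go left; 25 > 3 → go right; 25 > 4 → go right; 25 > 8 → go right; 25 > 9 → go right; 25 > 12 → go right; 25 > 16 → go right; 25 > 24 → go right. Place as right child of 24.
Insert 58: 58 > 31 → go right; 58 < 61 → go left; 58 > 48 → go right; 58 > 49 → go right. Place as right child of 49.
Insert 11: 11 < 31 → go left; 11 > 3 → go right; 11 > 4 → go right; 11 > 8 → go right; 11 > 9 → go right; 11 < 12 → go left. Place as left child of 12.
Insert 62: 62 > 31 → go right; 62 > 61 → go right; 62 < 66 → go left. Place as left child of 66.
Insert 50: 50 > 31 → go right; 50 < 61 → go left; 50 > 48 → go right; 50 > 49 → go right; 50 < 58 → go left. Place as left child of 58.

31 3 4 8 9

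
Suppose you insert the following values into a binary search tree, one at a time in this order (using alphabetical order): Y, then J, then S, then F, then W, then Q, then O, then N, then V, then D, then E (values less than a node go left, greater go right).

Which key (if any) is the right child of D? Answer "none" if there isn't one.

Insert Y: tree is empty, so Y becomes the root.
Insert J: J < Y → go left. Place as left child of Y.
Insert S: S < Y → go left; S > J → go right. Place as right child of J.
Insert F: F < Y → go left; F < J → go left. Place as left child of J.
Insert W: W < Y → go left; W > J → go right; W > S → go right. Place as right child of S.
Insert Q: Q < Y → go left; Q > J → go right; Q < S → go left. Place as left child of S.
Insert O: O < Y → go left; O > J → go right; O < S → go left; O < Q → go left. Place as left child of Q.
Insert N: N < Y → go left; N > J → go right; N < S → go left; N < Q → go left; N < O → go left. Place as left child of O.
Insert V: V < Y → go left; V > J → go right; V > S → go right; V < W → go left. Place as left child of W.
Insert D: D < Y → go left; D < J → go left; D < F → go left. Place as left child of F.
Insert E: E < Y → go left; E < J → go left; E < F → go left; E > D → go right. Place as right child of D.

E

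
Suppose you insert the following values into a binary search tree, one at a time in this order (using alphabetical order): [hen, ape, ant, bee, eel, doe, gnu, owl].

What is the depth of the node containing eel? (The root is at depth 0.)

3

Resulting structure (node: left, right):
  hen: L=ape, R=owl
  ape: L=ant, R=bee
  ant: L=–, R=–
  bee: L=–, R=eel
  eel: L=doe, R=gnu
  doe: L=–, R=–
  gnu: L=–, R=–
  owl: L=–, R=–

Path to eel: hen → ape → bee → eel, which is 3 edges.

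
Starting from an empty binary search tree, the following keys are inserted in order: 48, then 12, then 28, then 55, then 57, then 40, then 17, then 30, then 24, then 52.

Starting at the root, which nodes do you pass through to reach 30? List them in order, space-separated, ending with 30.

Resulting structure (node: left, right):
  48: L=12, R=55
  12: L=–, R=28
  28: L=17, R=40
  55: L=52, R=57
  57: L=–, R=–
  40: L=30, R=–
  17: L=–, R=24
  30: L=–, R=–
  24: L=–, R=–
  52: L=–, R=–

48 12 28 40 30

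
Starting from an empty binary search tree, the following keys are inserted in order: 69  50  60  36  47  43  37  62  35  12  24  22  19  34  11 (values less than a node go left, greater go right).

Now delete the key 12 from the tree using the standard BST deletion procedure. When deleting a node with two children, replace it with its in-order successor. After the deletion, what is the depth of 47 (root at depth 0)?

3

Insert 69: tree is empty, so 69 becomes the root.
Insert 50: 50 < 69 → go left. Place as left child of 69.
Insert 60: 60 < 69 → go left; 60 > 50 → go right. Place as right child of 50.
Insert 36: 36 < 69 → go left; 36 < 50 → go left. Place as left child of 50.
Insert 47: 47 < 69 → go left; 47 < 50 → go left; 47 > 36 → go right. Place as right child of 36.
Insert 43: 43 < 69 → go left; 43 < 50 → go left; 43 > 36 → go right; 43 < 47 → go left. Place as left child of 47.
Insert 37: 37 < 69 → go left; 37 < 50 → go left; 37 > 36 → go right; 37 < 47 → go left; 37 < 43 → go left. Place as left child of 43.
Insert 62: 62 < 69 → go left; 62 > 50 → go right; 62 > 60 → go right. Place as right child of 60.
Insert 35: 35 < 69 → go left; 35 < 50 → go left; 35 < 36 → go left. Place as left child of 36.
Insert 12: 12 < 69 → go left; 12 < 50 → go left; 12 < 36 → go left; 12 < 35 → go left. Place as left child of 35.
Insert 24: 24 < 69 → go left; 24 < 50 → go left; 24 < 36 → go left; 24 < 35 → go left; 24 > 12 → go right. Place as right child of 12.
Insert 22: 22 < 69 → go left; 22 < 50 → go left; 22 < 36 → go left; 22 < 35 → go left; 22 > 12 → go right; 22 < 24 → go left. Place as left child of 24.
Insert 19: 19 < 69 → go left; 19 < 50 → go left; 19 < 36 → go left; 19 < 35 → go left; 19 > 12 → go right; 19 < 24 → go left; 19 < 22 → go left. Place as left child of 22.
Insert 34: 34 < 69 → go left; 34 < 50 → go left; 34 < 36 → go left; 34 < 35 → go left; 34 > 12 → go right; 34 > 24 → go right. Place as right child of 24.
Insert 11: 11 < 69 → go left; 11 < 50 → go left; 11 < 36 → go left; 11 < 35 → go left; 11 < 12 → go left. Place as left child of 12.

Delete 12 (two children — replace with in-order successor).
After deletion, path to 47: 69 → 50 → 36 → 47.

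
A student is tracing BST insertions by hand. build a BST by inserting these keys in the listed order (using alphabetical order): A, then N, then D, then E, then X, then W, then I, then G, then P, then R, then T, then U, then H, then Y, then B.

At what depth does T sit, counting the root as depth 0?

6

A: root
N: right child of A (depth 1)
D: left child of N (depth 2)
E: right child of D (depth 3)
X: right child of N (depth 2)
W: left child of X (depth 3)
I: right child of E (depth 4)
G: left child of I (depth 5)
P: left child of W (depth 4)
R: right child of P (depth 5)
T: right child of R (depth 6)
U: right child of T (depth 7)
H: right child of G (depth 6)
Y: right child of X (depth 3)
B: left child of D (depth 3)

Path to T: A → N → X → W → P → R → T, which is 6 edges.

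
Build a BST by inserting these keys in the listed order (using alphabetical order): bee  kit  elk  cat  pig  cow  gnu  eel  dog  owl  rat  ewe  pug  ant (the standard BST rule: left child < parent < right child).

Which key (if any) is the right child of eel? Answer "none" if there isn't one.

Resulting structure (node: left, right):
  bee: L=ant, R=kit
  kit: L=elk, R=pig
  elk: L=cat, R=gnu
  cat: L=–, R=cow
  pig: L=owl, R=rat
  cow: L=–, R=eel
  gnu: L=ewe, R=–
  eel: L=dog, R=–
  dog: L=–, R=–
  owl: L=–, R=–
  rat: L=pug, R=–
  ewe: L=–, R=–
  pug: L=–, R=–
  ant: L=–, R=–

none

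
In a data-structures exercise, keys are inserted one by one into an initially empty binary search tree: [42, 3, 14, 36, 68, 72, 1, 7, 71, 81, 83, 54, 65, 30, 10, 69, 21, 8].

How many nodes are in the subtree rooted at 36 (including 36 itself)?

Insert 42: tree is empty, so 42 becomes the root.
Insert 3: 3 < 42 → go left. Place as left child of 42.
Insert 14: 14 < 42 → go left; 14 > 3 → go right. Place as right child of 3.
Insert 36: 36 < 42 → go left; 36 > 3 → go right; 36 > 14 → go right. Place as right child of 14.
Insert 68: 68 > 42 → go right. Place as right child of 42.
Insert 72: 72 > 42 → go right; 72 > 68 → go right. Place as right child of 68.
Insert 1: 1 < 42 → go left; 1 < 3 → go left. Place as left child of 3.
Insert 7: 7 < 42 → go left; 7 > 3 → go right; 7 < 14 → go left. Place as left child of 14.
Insert 71: 71 > 42 → go right; 71 > 68 → go right; 71 < 72 → go left. Place as left child of 72.
Insert 81: 81 > 42 → go right; 81 > 68 → go right; 81 > 72 → go right. Place as right child of 72.
Insert 83: 83 > 42 → go right; 83 > 68 → go right; 83 > 72 → go right; 83 > 81 → go right. Place as right child of 81.
Insert 54: 54 > 42 → go right; 54 < 68 → go left. Place as left child of 68.
Insert 65: 65 > 42 → go right; 65 < 68 → go left; 65 > 54 → go right. Place as right child of 54.
Insert 30: 30 < 42 → go left; 30 > 3 → go right; 30 > 14 → go right; 30 < 36 → go left. Place as left child of 36.
Insert 10: 10 < 42 → go left; 10 > 3 → go right; 10 < 14 → go left; 10 > 7 → go right. Place as right child of 7.
Insert 69: 69 > 42 → go right; 69 > 68 → go right; 69 < 72 → go left; 69 < 71 → go left. Place as left child of 71.
Insert 21: 21 < 42 → go left; 21 > 3 → go right; 21 > 14 → go right; 21 < 36 → go left; 21 < 30 → go left. Place as left child of 30.
Insert 8: 8 < 42 → go left; 8 > 3 → go right; 8 < 14 → go left; 8 > 7 → go right; 8 < 10 → go left. Place as left child of 10.

Subtree rooted at 36 contains: 36, 30, 21 — 3 nodes.

3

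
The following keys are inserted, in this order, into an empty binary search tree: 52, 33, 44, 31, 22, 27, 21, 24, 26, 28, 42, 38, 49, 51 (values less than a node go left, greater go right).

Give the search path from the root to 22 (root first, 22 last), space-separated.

Insert 52: tree is empty, so 52 becomes the root.
Insert 33: 33 < 52 → go left. Place as left child of 52.
Insert 44: 44 < 52 → go left; 44 > 33 → go right. Place as right child of 33.
Insert 31: 31 < 52 → go left; 31 < 33 → go left. Place as left child of 33.
Insert 22: 22 < 52 → go left; 22 < 33 → go left; 22 < 31 → go left. Place as left child of 31.
Insert 27: 27 < 52 → go left; 27 < 33 → go left; 27 < 31 → go left; 27 > 22 → go right. Place as right child of 22.
Insert 21: 21 < 52 → go left; 21 < 33 → go left; 21 < 31 → go left; 21 < 22 → go left. Place as left child of 22.
Insert 24: 24 < 52 → go left; 24 < 33 → go left; 24 < 31 → go left; 24 > 22 → go right; 24 < 27 → go left. Place as left child of 27.
Insert 26: 26 < 52 → go left; 26 < 33 → go left; 26 < 31 → go left; 26 > 22 → go right; 26 < 27 → go left; 26 > 24 → go right. Place as right child of 24.
Insert 28: 28 < 52 → go left; 28 < 33 → go left; 28 < 31 → go left; 28 > 22 → go right; 28 > 27 → go right. Place as right child of 27.
Insert 42: 42 < 52 → go left; 42 > 33 → go right; 42 < 44 → go left. Place as left child of 44.
Insert 38: 38 < 52 → go left; 38 > 33 → go right; 38 < 44 → go left; 38 < 42 → go left. Place as left child of 42.
Insert 49: 49 < 52 → go left; 49 > 33 → go right; 49 > 44 → go right. Place as right child of 44.
Insert 51: 51 < 52 → go left; 51 > 33 → go right; 51 > 44 → go right; 51 > 49 → go right. Place as right child of 49.

52 33 31 22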